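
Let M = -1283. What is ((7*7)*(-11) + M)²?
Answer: 3319684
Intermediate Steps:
((7*7)*(-11) + M)² = ((7*7)*(-11) - 1283)² = (49*(-11) - 1283)² = (-539 - 1283)² = (-1822)² = 3319684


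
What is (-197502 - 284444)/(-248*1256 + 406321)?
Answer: -481946/94833 ≈ -5.0820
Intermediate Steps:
(-197502 - 284444)/(-248*1256 + 406321) = -481946/(-311488 + 406321) = -481946/94833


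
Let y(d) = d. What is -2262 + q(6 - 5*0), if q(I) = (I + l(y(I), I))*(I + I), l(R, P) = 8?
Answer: -2094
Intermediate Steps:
q(I) = 2*I*(8 + I) (q(I) = (I + 8)*(I + I) = (8 + I)*(2*I) = 2*I*(8 + I))
-2262 + q(6 - 5*0) = -2262 + 2*(6 - 5*0)*(8 + (6 - 5*0)) = -2262 + 2*(6 + 0)*(8 + (6 + 0)) = -2262 + 2*6*(8 + 6) = -2262 + 2*6*14 = -2262 + 168 = -2094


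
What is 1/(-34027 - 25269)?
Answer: -1/59296 ≈ -1.6865e-5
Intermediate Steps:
1/(-34027 - 25269) = 1/(-59296) = -1/59296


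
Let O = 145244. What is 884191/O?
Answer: 80381/13204 ≈ 6.0876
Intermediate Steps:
884191/O = 884191/145244 = 884191*(1/145244) = 80381/13204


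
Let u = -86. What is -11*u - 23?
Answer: 923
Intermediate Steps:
-11*u - 23 = -11*(-86) - 23 = 946 - 23 = 923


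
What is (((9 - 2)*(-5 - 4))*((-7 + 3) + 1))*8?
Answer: 1512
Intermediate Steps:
(((9 - 2)*(-5 - 4))*((-7 + 3) + 1))*8 = ((7*(-9))*(-4 + 1))*8 = -63*(-3)*8 = 189*8 = 1512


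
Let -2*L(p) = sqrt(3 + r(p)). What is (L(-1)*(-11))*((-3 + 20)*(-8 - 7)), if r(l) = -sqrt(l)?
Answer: -2805*sqrt(3 - I)/2 ≈ -2461.8 + 399.5*I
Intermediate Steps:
L(p) = -sqrt(3 - sqrt(p))/2
(L(-1)*(-11))*((-3 + 20)*(-8 - 7)) = (-sqrt(3 - sqrt(-1))/2*(-11))*((-3 + 20)*(-8 - 7)) = (-sqrt(3 - I)/2*(-11))*(17*(-15)) = (11*sqrt(3 - I)/2)*(-255) = -2805*sqrt(3 - I)/2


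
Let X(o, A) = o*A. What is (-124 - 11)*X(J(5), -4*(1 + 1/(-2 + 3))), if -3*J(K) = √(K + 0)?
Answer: -360*√5 ≈ -804.98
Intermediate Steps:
J(K) = -√K/3 (J(K) = -√(K + 0)/3 = -√K/3)
X(o, A) = A*o
(-124 - 11)*X(J(5), -4*(1 + 1/(-2 + 3))) = (-124 - 11)*((-4*(1 + 1/(-2 + 3)))*(-√5/3)) = -135*(-4*(1 + 1/1))*(-√5/3) = -135*(-4*(1 + 1))*(-√5/3) = -135*(-4*2)*(-√5/3) = -(-1080)*(-√5/3) = -360*√5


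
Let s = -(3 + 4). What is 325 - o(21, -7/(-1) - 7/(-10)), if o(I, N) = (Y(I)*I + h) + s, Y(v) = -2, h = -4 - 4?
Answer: 382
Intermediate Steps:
h = -8
s = -7 (s = -1*7 = -7)
o(I, N) = -15 - 2*I (o(I, N) = (-2*I - 8) - 7 = (-8 - 2*I) - 7 = -15 - 2*I)
325 - o(21, -7/(-1) - 7/(-10)) = 325 - (-15 - 2*21) = 325 - (-15 - 42) = 325 - 1*(-57) = 325 + 57 = 382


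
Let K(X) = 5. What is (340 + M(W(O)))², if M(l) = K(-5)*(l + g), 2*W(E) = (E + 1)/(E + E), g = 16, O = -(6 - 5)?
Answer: 176400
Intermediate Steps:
O = -1 (O = -1*1 = -1)
W(E) = (1 + E)/(4*E) (W(E) = ((E + 1)/(E + E))/2 = ((1 + E)/((2*E)))/2 = ((1 + E)*(1/(2*E)))/2 = ((1 + E)/(2*E))/2 = (1 + E)/(4*E))
M(l) = 80 + 5*l (M(l) = 5*(l + 16) = 5*(16 + l) = 80 + 5*l)
(340 + M(W(O)))² = (340 + (80 + 5*((¼)*(1 - 1)/(-1))))² = (340 + (80 + 5*((¼)*(-1)*0)))² = (340 + (80 + 5*0))² = (340 + (80 + 0))² = (340 + 80)² = 420² = 176400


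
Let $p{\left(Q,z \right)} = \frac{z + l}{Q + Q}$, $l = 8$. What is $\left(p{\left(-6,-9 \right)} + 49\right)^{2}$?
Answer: $\frac{346921}{144} \approx 2409.2$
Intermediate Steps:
$p{\left(Q,z \right)} = \frac{8 + z}{2 Q}$ ($p{\left(Q,z \right)} = \frac{z + 8}{Q + Q} = \frac{8 + z}{2 Q}$)
$\left(p{\left(-6,-9 \right)} + 49\right)^{2} = \left(\frac{8 - 9}{2 \left(-6\right)} + 49\right)^{2} = \left(\frac{1}{2} \left(- \frac{1}{6}\right) \left(-1\right) + 49\right)^{2} = \left(\frac{1}{12} + 49\right)^{2} = \left(\frac{589}{12}\right)^{2} = \frac{346921}{144}$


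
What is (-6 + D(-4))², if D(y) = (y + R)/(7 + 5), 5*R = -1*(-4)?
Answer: 8836/225 ≈ 39.271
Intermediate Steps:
R = ⅘ (R = (-1*(-4))/5 = (⅕)*4 = ⅘ ≈ 0.80000)
D(y) = 1/15 + y/12 (D(y) = (y + ⅘)/(7 + 5) = (⅘ + y)/12 = (⅘ + y)*(1/12) = 1/15 + y/12)
(-6 + D(-4))² = (-6 + (1/15 + (1/12)*(-4)))² = (-6 + (1/15 - ⅓))² = (-6 - 4/15)² = (-94/15)² = 8836/225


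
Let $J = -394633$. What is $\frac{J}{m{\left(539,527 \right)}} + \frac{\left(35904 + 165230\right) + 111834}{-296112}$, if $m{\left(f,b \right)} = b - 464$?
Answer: $- \frac{4869803495}{777294} \approx -6265.1$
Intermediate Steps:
$m{\left(f,b \right)} = -464 + b$
$\frac{J}{m{\left(539,527 \right)}} + \frac{\left(35904 + 165230\right) + 111834}{-296112} = - \frac{394633}{-464 + 527} + \frac{\left(35904 + 165230\right) + 111834}{-296112} = - \frac{394633}{63} + \left(201134 + 111834\right) \left(- \frac{1}{296112}\right) = \left(-394633\right) \frac{1}{63} + 312968 \left(- \frac{1}{296112}\right) = - \frac{394633}{63} - \frac{39121}{37014} = - \frac{4869803495}{777294}$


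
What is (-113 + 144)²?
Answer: 961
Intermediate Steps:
(-113 + 144)² = 31² = 961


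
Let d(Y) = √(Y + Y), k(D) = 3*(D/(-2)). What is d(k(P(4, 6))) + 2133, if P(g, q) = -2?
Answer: 2133 + √6 ≈ 2135.4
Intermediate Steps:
k(D) = -3*D/2 (k(D) = 3*(D*(-½)) = 3*(-D/2) = -3*D/2)
d(Y) = √2*√Y (d(Y) = √(2*Y) = √2*√Y)
d(k(P(4, 6))) + 2133 = √2*√(-3/2*(-2)) + 2133 = √2*√3 + 2133 = √6 + 2133 = 2133 + √6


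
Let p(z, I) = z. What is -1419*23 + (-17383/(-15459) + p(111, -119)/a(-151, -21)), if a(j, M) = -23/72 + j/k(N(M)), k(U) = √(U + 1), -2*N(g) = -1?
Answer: -39755877824974456/1218164979693 - 28963008*√6/78799727 ≈ -32637.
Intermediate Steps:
N(g) = ½ (N(g) = -½*(-1) = ½)
k(U) = √(1 + U)
a(j, M) = -23/72 + j*√6/3 (a(j, M) = -23/72 + j/(√(1 + ½)) = -23*1/72 + j/(√(3/2)) = -23/72 + j/((√6/2)) = -23/72 + j*(√6/3) = -23/72 + j*√6/3)
-1419*23 + (-17383/(-15459) + p(111, -119)/a(-151, -21)) = -1419*23 + (-17383/(-15459) + 111/(-23/72 + (⅓)*(-151)*√6)) = -32637 + (-17383*(-1/15459) + 111/(-23/72 - 151*√6/3)) = -32637 + (17383/15459 + 111/(-23/72 - 151*√6/3)) = -504518000/15459 + 111/(-23/72 - 151*√6/3)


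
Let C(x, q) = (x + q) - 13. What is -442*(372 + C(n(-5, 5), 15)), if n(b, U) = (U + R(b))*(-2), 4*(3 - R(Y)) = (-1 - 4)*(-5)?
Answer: -163761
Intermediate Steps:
R(Y) = -13/4 (R(Y) = 3 - (-1 - 4)*(-5)/4 = 3 - (-5)*(-5)/4 = 3 - ¼*25 = 3 - 25/4 = -13/4)
n(b, U) = 13/2 - 2*U (n(b, U) = (U - 13/4)*(-2) = (-13/4 + U)*(-2) = 13/2 - 2*U)
C(x, q) = -13 + q + x (C(x, q) = (q + x) - 13 = -13 + q + x)
-442*(372 + C(n(-5, 5), 15)) = -442*(372 + (-13 + 15 + (13/2 - 2*5))) = -442*(372 + (-13 + 15 + (13/2 - 10))) = -442*(372 + (-13 + 15 - 7/2)) = -442*(372 - 3/2) = -442*741/2 = -163761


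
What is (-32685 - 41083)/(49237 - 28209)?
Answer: -18442/5257 ≈ -3.5081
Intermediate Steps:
(-32685 - 41083)/(49237 - 28209) = -73768/21028 = -73768*1/21028 = -18442/5257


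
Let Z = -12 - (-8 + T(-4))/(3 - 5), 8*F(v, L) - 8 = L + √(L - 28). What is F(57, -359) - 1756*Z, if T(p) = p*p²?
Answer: 673953/8 + 3*I*√43/8 ≈ 84244.0 + 2.459*I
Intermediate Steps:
T(p) = p³
F(v, L) = 1 + L/8 + √(-28 + L)/8 (F(v, L) = 1 + (L + √(L - 28))/8 = 1 + (L + √(-28 + L))/8 = 1 + (L/8 + √(-28 + L)/8) = 1 + L/8 + √(-28 + L)/8)
Z = -48 (Z = -12 - (-8 + (-4)³)/(3 - 5) = -12 - (-8 - 64)/(-2) = -12 - (-72)*(-1)/2 = -12 - 1*36 = -12 - 36 = -48)
F(57, -359) - 1756*Z = (1 + (⅛)*(-359) + √(-28 - 359)/8) - 1756*(-48) = (1 - 359/8 + √(-387)/8) - 1*(-84288) = (1 - 359/8 + (3*I*√43)/8) + 84288 = (1 - 359/8 + 3*I*√43/8) + 84288 = (-351/8 + 3*I*√43/8) + 84288 = 673953/8 + 3*I*√43/8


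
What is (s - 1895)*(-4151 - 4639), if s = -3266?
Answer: 45365190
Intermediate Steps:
(s - 1895)*(-4151 - 4639) = (-3266 - 1895)*(-4151 - 4639) = -5161*(-8790) = 45365190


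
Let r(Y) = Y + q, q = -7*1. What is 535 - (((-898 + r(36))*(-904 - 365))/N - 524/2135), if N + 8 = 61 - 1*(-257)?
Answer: -400028509/132370 ≈ -3022.0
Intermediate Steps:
N = 310 (N = -8 + (61 - 1*(-257)) = -8 + (61 + 257) = -8 + 318 = 310)
q = -7
r(Y) = -7 + Y (r(Y) = Y - 7 = -7 + Y)
535 - (((-898 + r(36))*(-904 - 365))/N - 524/2135) = 535 - (((-898 + (-7 + 36))*(-904 - 365))/310 - 524/2135) = 535 - (((-898 + 29)*(-1269))*(1/310) - 524*1/2135) = 535 - (-869*(-1269)*(1/310) - 524/2135) = 535 - (1102761*(1/310) - 524/2135) = 535 - (1102761/310 - 524/2135) = 535 - 1*470846459/132370 = 535 - 470846459/132370 = -400028509/132370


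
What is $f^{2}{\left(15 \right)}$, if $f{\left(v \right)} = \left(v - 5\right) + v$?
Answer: $625$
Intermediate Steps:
$f{\left(v \right)} = -5 + 2 v$ ($f{\left(v \right)} = \left(-5 + v\right) + v = -5 + 2 v$)
$f^{2}{\left(15 \right)} = \left(-5 + 2 \cdot 15\right)^{2} = \left(-5 + 30\right)^{2} = 25^{2} = 625$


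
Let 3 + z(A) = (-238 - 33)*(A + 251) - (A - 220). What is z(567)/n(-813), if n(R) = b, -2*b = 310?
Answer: 222028/155 ≈ 1432.4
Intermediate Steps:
b = -155 (b = -1/2*310 = -155)
n(R) = -155
z(A) = -67804 - 272*A (z(A) = -3 + ((-238 - 33)*(A + 251) - (A - 220)) = -3 + (-271*(251 + A) - (-220 + A)) = -3 + ((-68021 - 271*A) + (220 - A)) = -3 + (-67801 - 272*A) = -67804 - 272*A)
z(567)/n(-813) = (-67804 - 272*567)/(-155) = (-67804 - 154224)*(-1/155) = -222028*(-1/155) = 222028/155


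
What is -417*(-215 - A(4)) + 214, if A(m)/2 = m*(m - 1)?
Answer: 99877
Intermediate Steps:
A(m) = 2*m*(-1 + m) (A(m) = 2*(m*(m - 1)) = 2*(m*(-1 + m)) = 2*m*(-1 + m))
-417*(-215 - A(4)) + 214 = -417*(-215 - 2*4*(-1 + 4)) + 214 = -417*(-215 - 2*4*3) + 214 = -417*(-215 - 1*24) + 214 = -417*(-215 - 24) + 214 = -417*(-239) + 214 = 99663 + 214 = 99877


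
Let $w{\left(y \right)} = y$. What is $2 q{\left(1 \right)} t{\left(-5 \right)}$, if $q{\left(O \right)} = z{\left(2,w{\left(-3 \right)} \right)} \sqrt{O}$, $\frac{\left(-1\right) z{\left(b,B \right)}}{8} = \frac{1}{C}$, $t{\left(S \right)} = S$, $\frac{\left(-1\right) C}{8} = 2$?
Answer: $-5$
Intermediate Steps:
$C = -16$ ($C = \left(-8\right) 2 = -16$)
$z{\left(b,B \right)} = \frac{1}{2}$ ($z{\left(b,B \right)} = - \frac{8}{-16} = \left(-8\right) \left(- \frac{1}{16}\right) = \frac{1}{2}$)
$q{\left(O \right)} = \frac{\sqrt{O}}{2}$
$2 q{\left(1 \right)} t{\left(-5 \right)} = 2 \frac{\sqrt{1}}{2} \left(-5\right) = 2 \cdot \frac{1}{2} \cdot 1 \left(-5\right) = 2 \cdot \frac{1}{2} \left(-5\right) = 1 \left(-5\right) = -5$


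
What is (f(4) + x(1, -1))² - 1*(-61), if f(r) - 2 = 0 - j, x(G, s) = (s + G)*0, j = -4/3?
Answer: 649/9 ≈ 72.111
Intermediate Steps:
j = -4/3 (j = -4*⅓ = -4/3 ≈ -1.3333)
x(G, s) = 0 (x(G, s) = (G + s)*0 = 0)
f(r) = 10/3 (f(r) = 2 + (0 - 1*(-4/3)) = 2 + (0 + 4/3) = 2 + 4/3 = 10/3)
(f(4) + x(1, -1))² - 1*(-61) = (10/3 + 0)² - 1*(-61) = (10/3)² + 61 = 100/9 + 61 = 649/9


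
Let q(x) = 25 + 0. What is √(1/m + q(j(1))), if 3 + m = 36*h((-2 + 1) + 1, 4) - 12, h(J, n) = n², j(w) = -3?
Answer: √7868586/561 ≈ 5.0002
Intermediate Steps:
q(x) = 25
m = 561 (m = -3 + (36*4² - 12) = -3 + (36*16 - 12) = -3 + (576 - 12) = -3 + 564 = 561)
√(1/m + q(j(1))) = √(1/561 + 25) = √(14026/561) = √7868586/561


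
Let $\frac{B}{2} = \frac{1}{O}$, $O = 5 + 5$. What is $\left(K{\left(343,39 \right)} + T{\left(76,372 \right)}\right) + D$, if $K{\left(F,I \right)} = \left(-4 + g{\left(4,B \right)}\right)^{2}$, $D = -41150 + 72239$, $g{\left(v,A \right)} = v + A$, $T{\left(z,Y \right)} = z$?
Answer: $\frac{779126}{25} \approx 31165.0$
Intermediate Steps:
$O = 10$
$B = \frac{1}{5}$ ($B = \frac{2}{10} = 2 \cdot \frac{1}{10} = \frac{1}{5} \approx 0.2$)
$g{\left(v,A \right)} = A + v$
$D = 31089$
$K{\left(F,I \right)} = \frac{1}{25}$ ($K{\left(F,I \right)} = \left(-4 + \left(\frac{1}{5} + 4\right)\right)^{2} = \left(-4 + \frac{21}{5}\right)^{2} = \left(\frac{1}{5}\right)^{2} = \frac{1}{25}$)
$\left(K{\left(343,39 \right)} + T{\left(76,372 \right)}\right) + D = \left(\frac{1}{25} + 76\right) + 31089 = \frac{1901}{25} + 31089 = \frac{779126}{25}$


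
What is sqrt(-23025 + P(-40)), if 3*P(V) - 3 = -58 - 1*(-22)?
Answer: 2*I*sqrt(5759) ≈ 151.78*I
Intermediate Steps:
P(V) = -11 (P(V) = 1 + (-58 - 1*(-22))/3 = 1 + (-58 + 22)/3 = 1 + (1/3)*(-36) = 1 - 12 = -11)
sqrt(-23025 + P(-40)) = sqrt(-23025 - 11) = sqrt(-23036) = 2*I*sqrt(5759)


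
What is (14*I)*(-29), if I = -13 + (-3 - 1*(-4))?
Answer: 4872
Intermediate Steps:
I = -12 (I = -13 + (-3 + 4) = -13 + 1 = -12)
(14*I)*(-29) = (14*(-12))*(-29) = -168*(-29) = 4872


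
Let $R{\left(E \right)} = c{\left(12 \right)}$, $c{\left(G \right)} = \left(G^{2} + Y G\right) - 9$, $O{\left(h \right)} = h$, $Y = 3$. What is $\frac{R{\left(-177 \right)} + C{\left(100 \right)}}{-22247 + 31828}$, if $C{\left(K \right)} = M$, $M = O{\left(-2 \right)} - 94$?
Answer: $\frac{75}{9581} \approx 0.007828$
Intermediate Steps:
$c{\left(G \right)} = -9 + G^{2} + 3 G$ ($c{\left(G \right)} = \left(G^{2} + 3 G\right) - 9 = -9 + G^{2} + 3 G$)
$M = -96$ ($M = -2 - 94 = -96$)
$R{\left(E \right)} = 171$ ($R{\left(E \right)} = -9 + 12^{2} + 3 \cdot 12 = -9 + 144 + 36 = 171$)
$C{\left(K \right)} = -96$
$\frac{R{\left(-177 \right)} + C{\left(100 \right)}}{-22247 + 31828} = \frac{171 - 96}{-22247 + 31828} = \frac{75}{9581}$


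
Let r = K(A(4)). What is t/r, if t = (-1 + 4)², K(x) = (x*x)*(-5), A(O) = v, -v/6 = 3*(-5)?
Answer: -1/4500 ≈ -0.00022222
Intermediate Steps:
v = 90 (v = -18*(-5) = -6*(-15) = 90)
A(O) = 90
K(x) = -5*x² (K(x) = x²*(-5) = -5*x²)
r = -40500 (r = -5*90² = -5*8100 = -40500)
t = 9 (t = 3² = 9)
t/r = 9/(-40500) = 9*(-1/40500) = -1/4500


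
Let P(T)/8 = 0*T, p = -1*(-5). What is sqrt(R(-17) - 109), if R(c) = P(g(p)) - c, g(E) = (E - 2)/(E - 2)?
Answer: 2*I*sqrt(23) ≈ 9.5917*I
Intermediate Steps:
p = 5
g(E) = 1 (g(E) = (-2 + E)/(-2 + E) = 1)
P(T) = 0 (P(T) = 8*(0*T) = 8*0 = 0)
R(c) = -c (R(c) = 0 - c = -c)
sqrt(R(-17) - 109) = sqrt(-1*(-17) - 109) = sqrt(17 - 109) = sqrt(-92) = 2*I*sqrt(23)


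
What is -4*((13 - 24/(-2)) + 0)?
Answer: -100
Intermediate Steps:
-4*((13 - 24/(-2)) + 0) = -4*((13 - 24*(-1/2)) + 0) = -4*((13 + 12) + 0) = -4*(25 + 0) = -4*25 = -100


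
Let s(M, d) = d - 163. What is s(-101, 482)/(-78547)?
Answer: -319/78547 ≈ -0.0040613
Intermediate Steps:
s(M, d) = -163 + d
s(-101, 482)/(-78547) = (-163 + 482)/(-78547) = 319*(-1/78547) = -319/78547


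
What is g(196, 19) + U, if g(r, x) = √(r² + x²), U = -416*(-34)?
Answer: 14144 + √38777 ≈ 14341.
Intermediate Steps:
U = 14144
g(196, 19) + U = √(196² + 19²) + 14144 = √(38416 + 361) + 14144 = √38777 + 14144 = 14144 + √38777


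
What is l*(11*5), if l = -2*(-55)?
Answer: 6050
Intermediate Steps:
l = 110
l*(11*5) = 110*(11*5) = 110*55 = 6050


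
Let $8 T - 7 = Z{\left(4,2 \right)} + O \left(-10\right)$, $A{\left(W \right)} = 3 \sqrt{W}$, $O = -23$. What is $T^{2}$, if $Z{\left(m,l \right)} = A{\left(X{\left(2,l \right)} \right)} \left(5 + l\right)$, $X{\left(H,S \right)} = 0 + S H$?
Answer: $\frac{77841}{64} \approx 1216.3$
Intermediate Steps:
$X{\left(H,S \right)} = H S$ ($X{\left(H,S \right)} = 0 + H S = H S$)
$Z{\left(m,l \right)} = 3 \sqrt{2} \sqrt{l} \left(5 + l\right)$ ($Z{\left(m,l \right)} = 3 \sqrt{2 l} \left(5 + l\right) = 3 \sqrt{2} \sqrt{l} \left(5 + l\right)$)
$T = \frac{279}{8}$ ($T = \frac{7}{8} + \frac{3 \sqrt{2} \sqrt{2} \left(5 + 2\right) - -230}{8} = \frac{7}{8} + \frac{3 \sqrt{2} \sqrt{2} \cdot 7 + 230}{8} = \frac{7}{8} + \frac{42 + 230}{8} = \frac{7}{8} + \frac{1}{8} \cdot 272 = \frac{7}{8} + 34 = \frac{279}{8} \approx 34.875$)
$T^{2} = \left(\frac{279}{8}\right)^{2} = \frac{77841}{64}$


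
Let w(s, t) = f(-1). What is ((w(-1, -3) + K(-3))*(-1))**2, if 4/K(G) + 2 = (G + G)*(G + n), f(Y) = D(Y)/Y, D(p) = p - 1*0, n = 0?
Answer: 25/16 ≈ 1.5625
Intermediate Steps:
D(p) = p (D(p) = p + 0 = p)
f(Y) = 1 (f(Y) = Y/Y = 1)
w(s, t) = 1
K(G) = 4/(-2 + 2*G**2) (K(G) = 4/(-2 + (G + G)*(G + 0)) = 4/(-2 + (2*G)*G) = 4/(-2 + 2*G**2))
((w(-1, -3) + K(-3))*(-1))**2 = ((1 + 2/(-1 + (-3)**2))*(-1))**2 = ((1 + 2/(-1 + 9))*(-1))**2 = ((1 + 2/8)*(-1))**2 = ((1 + 2*(1/8))*(-1))**2 = ((1 + 1/4)*(-1))**2 = ((5/4)*(-1))**2 = (-5/4)**2 = 25/16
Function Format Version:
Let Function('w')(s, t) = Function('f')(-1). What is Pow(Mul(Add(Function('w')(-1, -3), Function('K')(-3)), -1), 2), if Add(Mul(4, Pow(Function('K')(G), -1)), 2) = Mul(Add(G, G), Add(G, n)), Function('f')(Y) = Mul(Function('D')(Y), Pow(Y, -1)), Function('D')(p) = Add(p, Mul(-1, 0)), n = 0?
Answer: Rational(25, 16) ≈ 1.5625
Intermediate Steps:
Function('D')(p) = p (Function('D')(p) = Add(p, 0) = p)
Function('f')(Y) = 1 (Function('f')(Y) = Mul(Y, Pow(Y, -1)) = 1)
Function('w')(s, t) = 1
Function('K')(G) = Mul(4, Pow(Add(-2, Mul(2, Pow(G, 2))), -1)) (Function('K')(G) = Mul(4, Pow(Add(-2, Mul(Add(G, G), Add(G, 0))), -1)) = Mul(4, Pow(Add(-2, Mul(Mul(2, G), G)), -1)) = Mul(4, Pow(Add(-2, Mul(2, Pow(G, 2))), -1)))
Pow(Mul(Add(Function('w')(-1, -3), Function('K')(-3)), -1), 2) = Pow(Mul(Add(1, Mul(2, Pow(Add(-1, Pow(-3, 2)), -1))), -1), 2) = Pow(Mul(Add(1, Mul(2, Pow(Add(-1, 9), -1))), -1), 2) = Pow(Mul(Add(1, Mul(2, Pow(8, -1))), -1), 2) = Pow(Mul(Add(1, Mul(2, Rational(1, 8))), -1), 2) = Pow(Mul(Add(1, Rational(1, 4)), -1), 2) = Pow(Mul(Rational(5, 4), -1), 2) = Pow(Rational(-5, 4), 2) = Rational(25, 16)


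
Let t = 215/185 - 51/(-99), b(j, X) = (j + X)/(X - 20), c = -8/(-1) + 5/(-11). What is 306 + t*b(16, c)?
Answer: 1369090/4521 ≈ 302.83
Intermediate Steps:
c = 83/11 (c = -8*(-1) + 5*(-1/11) = 8 - 5/11 = 83/11 ≈ 7.5455)
b(j, X) = (X + j)/(-20 + X)
t = 2048/1221 (t = 215*(1/185) - 51*(-1/99) = 43/37 + 17/33 = 2048/1221 ≈ 1.6773)
306 + t*b(16, c) = 306 + 2048*((83/11 + 16)/(-20 + 83/11))/1221 = 306 + 2048*((259/11)/(-137/11))/1221 = 306 + 2048*(-11/137*259/11)/1221 = 306 + (2048/1221)*(-259/137) = 306 - 14336/4521 = 1369090/4521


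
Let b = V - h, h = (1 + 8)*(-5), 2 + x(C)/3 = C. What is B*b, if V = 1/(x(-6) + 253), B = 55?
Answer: 566830/229 ≈ 2475.2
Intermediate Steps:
x(C) = -6 + 3*C
V = 1/229 (V = 1/((-6 + 3*(-6)) + 253) = 1/((-6 - 18) + 253) = 1/(-24 + 253) = 1/229 ≈ 0.0043668)
h = -45 (h = 9*(-5) = -45)
b = 10306/229 (b = 1/229 - 1*(-45) = 1/229 + 45 = 10306/229 ≈ 45.004)
B*b = 55*(10306/229) = 566830/229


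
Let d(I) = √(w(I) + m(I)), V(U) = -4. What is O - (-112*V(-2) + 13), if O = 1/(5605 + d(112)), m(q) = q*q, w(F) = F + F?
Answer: -761941888/1652803 - 4*√798/31403257 ≈ -461.00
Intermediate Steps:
w(F) = 2*F
m(q) = q²
d(I) = √(I² + 2*I) (d(I) = √(2*I + I²) = √(I² + 2*I))
O = 1/(5605 + 4*√798) (O = 1/(5605 + √(112*(2 + 112))) = 1/(5605 + √(112*114)) = 1/(5605 + √12768) = 1/(5605 + 4*√798) ≈ 0.00017489)
O - (-112*V(-2) + 13) = (295/1652803 - 4*√798/31403257) - (-112*(-4) + 13) = (295/1652803 - 4*√798/31403257) - (448 + 13) = (295/1652803 - 4*√798/31403257) - 1*461 = (295/1652803 - 4*√798/31403257) - 461 = -761941888/1652803 - 4*√798/31403257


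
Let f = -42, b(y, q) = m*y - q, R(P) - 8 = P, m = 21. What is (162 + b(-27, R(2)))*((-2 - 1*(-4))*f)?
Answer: 34860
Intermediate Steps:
R(P) = 8 + P
b(y, q) = -q + 21*y (b(y, q) = 21*y - q = -q + 21*y)
(162 + b(-27, R(2)))*((-2 - 1*(-4))*f) = (162 + (-(8 + 2) + 21*(-27)))*((-2 - 1*(-4))*(-42)) = (162 + (-1*10 - 567))*((-2 + 4)*(-42)) = (162 + (-10 - 567))*(2*(-42)) = (162 - 577)*(-84) = -415*(-84) = 34860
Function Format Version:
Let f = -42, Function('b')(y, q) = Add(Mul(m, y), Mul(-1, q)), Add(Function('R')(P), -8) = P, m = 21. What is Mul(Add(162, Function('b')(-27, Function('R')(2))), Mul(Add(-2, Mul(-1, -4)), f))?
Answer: 34860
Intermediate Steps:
Function('R')(P) = Add(8, P)
Function('b')(y, q) = Add(Mul(-1, q), Mul(21, y)) (Function('b')(y, q) = Add(Mul(21, y), Mul(-1, q)) = Add(Mul(-1, q), Mul(21, y)))
Mul(Add(162, Function('b')(-27, Function('R')(2))), Mul(Add(-2, Mul(-1, -4)), f)) = Mul(Add(162, Add(Mul(-1, Add(8, 2)), Mul(21, -27))), Mul(Add(-2, Mul(-1, -4)), -42)) = Mul(Add(162, Add(Mul(-1, 10), -567)), Mul(Add(-2, 4), -42)) = Mul(Add(162, Add(-10, -567)), Mul(2, -42)) = Mul(Add(162, -577), -84) = Mul(-415, -84) = 34860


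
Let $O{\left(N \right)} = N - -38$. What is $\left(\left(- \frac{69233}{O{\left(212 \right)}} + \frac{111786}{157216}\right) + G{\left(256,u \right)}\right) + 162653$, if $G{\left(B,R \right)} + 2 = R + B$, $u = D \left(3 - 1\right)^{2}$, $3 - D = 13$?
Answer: $\frac{1597616994793}{9826000} \approx 1.6259 \cdot 10^{5}$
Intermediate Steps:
$D = -10$ ($D = 3 - 13 = -10$)
$O{\left(N \right)} = 38 + N$ ($O{\left(N \right)} = N + 38 = 38 + N$)
$u = -40$ ($u = - 10 \left(3 - 1\right)^{2} = - 10 \cdot 2^{2} = \left(-10\right) 4 = -40$)
$G{\left(B,R \right)} = -2 + B + R$ ($G{\left(B,R \right)} = -2 + \left(R + B\right) = -2 + \left(B + R\right) = -2 + B + R$)
$\left(\left(- \frac{69233}{O{\left(212 \right)}} + \frac{111786}{157216}\right) + G{\left(256,u \right)}\right) + 162653 = \left(\left(- \frac{69233}{38 + 212} + \frac{111786}{157216}\right) - -214\right) + 162653 = \left(\left(- \frac{69233}{250} + 111786 \cdot \frac{1}{157216}\right) + 214\right) + 162653 = \left(\left(\left(-69233\right) \frac{1}{250} + \frac{55893}{78608}\right) + 214\right) + 162653 = \left(\left(- \frac{69233}{250} + \frac{55893}{78608}\right) + 214\right) + 162653 = \left(- \frac{2714147207}{9826000} + 214\right) + 162653 = - \frac{611383207}{9826000} + 162653 = \frac{1597616994793}{9826000}$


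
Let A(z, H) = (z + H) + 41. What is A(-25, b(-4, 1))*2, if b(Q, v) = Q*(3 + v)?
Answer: 0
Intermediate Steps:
A(z, H) = 41 + H + z (A(z, H) = (H + z) + 41 = 41 + H + z)
A(-25, b(-4, 1))*2 = (41 - 4*(3 + 1) - 25)*2 = (41 - 4*4 - 25)*2 = (41 - 16 - 25)*2 = 0*2 = 0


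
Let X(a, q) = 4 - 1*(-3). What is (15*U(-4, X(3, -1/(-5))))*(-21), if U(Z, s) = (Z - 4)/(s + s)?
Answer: 180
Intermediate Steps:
X(a, q) = 7 (X(a, q) = 4 + 3 = 7)
U(Z, s) = (-4 + Z)/(2*s) (U(Z, s) = (-4 + Z)/((2*s)) = (-4 + Z)*(1/(2*s)) = (-4 + Z)/(2*s))
(15*U(-4, X(3, -1/(-5))))*(-21) = (15*((½)*(-4 - 4)/7))*(-21) = (15*((½)*(⅐)*(-8)))*(-21) = (15*(-4/7))*(-21) = -60/7*(-21) = 180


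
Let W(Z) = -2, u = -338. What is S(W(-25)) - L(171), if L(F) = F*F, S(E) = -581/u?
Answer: -9882877/338 ≈ -29239.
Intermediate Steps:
S(E) = 581/338 (S(E) = -581/(-338) = -581*(-1/338) = 581/338)
L(F) = F²
S(W(-25)) - L(171) = 581/338 - 1*171² = 581/338 - 1*29241 = 581/338 - 29241 = -9882877/338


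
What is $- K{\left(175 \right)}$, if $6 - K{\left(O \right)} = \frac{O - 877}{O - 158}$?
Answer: $- \frac{804}{17} \approx -47.294$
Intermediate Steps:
$K{\left(O \right)} = 6 - \frac{-877 + O}{-158 + O}$ ($K{\left(O \right)} = 6 - \frac{O - 877}{O - 158} = 6 - \frac{-877 + O}{-158 + O}$)
$- K{\left(175 \right)} = - \frac{-71 + 5 \cdot 175}{-158 + 175} = - \frac{-71 + 875}{17} = - \frac{804}{17}$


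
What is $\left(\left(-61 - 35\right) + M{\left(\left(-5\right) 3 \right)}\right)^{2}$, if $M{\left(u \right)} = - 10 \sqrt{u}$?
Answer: $7716 + 1920 i \sqrt{15} \approx 7716.0 + 7436.1 i$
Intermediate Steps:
$\left(\left(-61 - 35\right) + M{\left(\left(-5\right) 3 \right)}\right)^{2} = \left(\left(-61 - 35\right) - 10 \sqrt{\left(-5\right) 3}\right)^{2} = \left(-96 - 10 \sqrt{-15}\right)^{2} = \left(-96 - 10 i \sqrt{15}\right)^{2}$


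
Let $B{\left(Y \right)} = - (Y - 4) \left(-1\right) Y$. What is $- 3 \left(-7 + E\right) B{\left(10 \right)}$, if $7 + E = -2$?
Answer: $2880$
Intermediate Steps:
$E = -9$ ($E = -7 - 2 = -9$)
$B{\left(Y \right)} = Y \left(-4 + Y\right)$ ($B{\left(Y \right)} = - (-4 + Y) \left(-1\right) Y = \left(4 - Y\right) \left(-1\right) Y = \left(-4 + Y\right) Y = Y \left(-4 + Y\right)$)
$- 3 \left(-7 + E\right) B{\left(10 \right)} = - 3 \left(-7 - 9\right) 10 \left(-4 + 10\right) = \left(-3\right) \left(-16\right) 10 \cdot 6 = 48 \cdot 60 = 2880$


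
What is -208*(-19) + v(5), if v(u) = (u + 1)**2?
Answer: 3988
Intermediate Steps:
v(u) = (1 + u)**2
-208*(-19) + v(5) = -208*(-19) + (1 + 5)**2 = 3952 + 6**2 = 3952 + 36 = 3988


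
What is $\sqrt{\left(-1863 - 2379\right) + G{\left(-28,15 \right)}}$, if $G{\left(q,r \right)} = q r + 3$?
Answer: $i \sqrt{4659} \approx 68.257 i$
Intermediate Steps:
$G{\left(q,r \right)} = 3 + q r$
$\sqrt{\left(-1863 - 2379\right) + G{\left(-28,15 \right)}} = \sqrt{\left(-1863 - 2379\right) + \left(3 - 420\right)} = \sqrt{-4242 - 417} = \sqrt{-4659} = i \sqrt{4659}$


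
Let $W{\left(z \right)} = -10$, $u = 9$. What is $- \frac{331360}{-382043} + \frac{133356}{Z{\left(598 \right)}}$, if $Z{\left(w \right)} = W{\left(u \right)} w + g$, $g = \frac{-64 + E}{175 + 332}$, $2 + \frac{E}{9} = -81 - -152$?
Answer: $- \frac{24826044676076}{1158088092029} \approx -21.437$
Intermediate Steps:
$E = 621$ ($E = -18 + 9 \left(-81 - -152\right) = -18 + 9 \left(-81 + 152\right) = -18 + 9 \cdot 71 = -18 + 639 = 621$)
$g = \frac{557}{507}$ ($g = \frac{-64 + 621}{175 + 332} = \frac{557}{507} \approx 1.0986$)
$Z{\left(w \right)} = \frac{557}{507} - 10 w$ ($Z{\left(w \right)} = - 10 w + \frac{557}{507} = \frac{557}{507} - 10 w$)
$- \frac{331360}{-382043} + \frac{133356}{Z{\left(598 \right)}} = - \frac{331360}{-382043} + \frac{133356}{\frac{557}{507} - 5980} = \left(-331360\right) \left(- \frac{1}{382043}\right) + \frac{133356}{\frac{557}{507} - 5980} = \frac{331360}{382043} + \frac{133356}{- \frac{3031303}{507}} = \frac{331360}{382043} + 133356 \left(- \frac{507}{3031303}\right) = \frac{331360}{382043} - \frac{67611492}{3031303} = - \frac{24826044676076}{1158088092029}$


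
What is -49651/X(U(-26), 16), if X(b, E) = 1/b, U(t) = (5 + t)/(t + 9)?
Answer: -1042671/17 ≈ -61334.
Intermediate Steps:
U(t) = (5 + t)/(9 + t)
-49651/X(U(-26), 16) = -49651*(5 - 26)/(9 - 26) = -49651*-21/(-17) = -49651*(-1/17*(-21)) = -49651/(1/(21/17)) = -49651/17/21 = -49651*21/17 = -1042671/17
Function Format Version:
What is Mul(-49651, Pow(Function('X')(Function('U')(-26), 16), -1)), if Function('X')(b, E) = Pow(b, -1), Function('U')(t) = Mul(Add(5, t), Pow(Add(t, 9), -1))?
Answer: Rational(-1042671, 17) ≈ -61334.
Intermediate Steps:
Function('U')(t) = Mul(Pow(Add(9, t), -1), Add(5, t)) (Function('U')(t) = Mul(Add(5, t), Pow(Add(9, t), -1)) = Mul(Pow(Add(9, t), -1), Add(5, t)))
Mul(-49651, Pow(Function('X')(Function('U')(-26), 16), -1)) = Mul(-49651, Pow(Pow(Mul(Pow(Add(9, -26), -1), Add(5, -26)), -1), -1)) = Mul(-49651, Pow(Pow(Mul(Pow(-17, -1), -21), -1), -1)) = Mul(-49651, Pow(Pow(Mul(Rational(-1, 17), -21), -1), -1)) = Mul(-49651, Pow(Pow(Rational(21, 17), -1), -1)) = Mul(-49651, Pow(Rational(17, 21), -1)) = Mul(-49651, Rational(21, 17)) = Rational(-1042671, 17)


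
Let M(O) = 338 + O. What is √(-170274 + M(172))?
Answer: 2*I*√42441 ≈ 412.02*I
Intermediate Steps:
√(-170274 + M(172)) = √(-170274 + (338 + 172)) = √(-170274 + 510) = √(-169764) = 2*I*√42441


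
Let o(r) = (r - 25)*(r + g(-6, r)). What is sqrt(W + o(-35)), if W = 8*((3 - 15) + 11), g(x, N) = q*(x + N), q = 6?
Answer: 2*sqrt(4213) ≈ 129.82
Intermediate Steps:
g(x, N) = 6*N + 6*x (g(x, N) = 6*(x + N) = 6*(N + x) = 6*N + 6*x)
W = -8 (W = 8*(-12 + 11) = 8*(-1) = -8)
o(r) = (-36 + 7*r)*(-25 + r) (o(r) = (r - 25)*(r + (6*r + 6*(-6))) = (-25 + r)*(r + (6*r - 36)) = (-25 + r)*(r + (-36 + 6*r)) = (-25 + r)*(-36 + 7*r) = (-36 + 7*r)*(-25 + r))
sqrt(W + o(-35)) = sqrt(-8 + (900 - 211*(-35) + 7*(-35)**2)) = sqrt(-8 + (900 + 7385 + 7*1225)) = sqrt(-8 + (900 + 7385 + 8575)) = sqrt(-8 + 16860) = sqrt(16852) = 2*sqrt(4213)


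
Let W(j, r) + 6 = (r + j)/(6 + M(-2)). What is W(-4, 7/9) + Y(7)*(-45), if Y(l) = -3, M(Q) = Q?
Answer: 4615/36 ≈ 128.19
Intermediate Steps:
W(j, r) = -6 + j/4 + r/4 (W(j, r) = -6 + (r + j)/(6 - 2) = -6 + (j + r)/4 = -6 + (j + r)*(1/4) = -6 + (j/4 + r/4) = -6 + j/4 + r/4)
W(-4, 7/9) + Y(7)*(-45) = (-6 + (1/4)*(-4) + (7/9)/4) - 3*(-45) = (-6 - 1 + (7*(1/9))/4) + 135 = (-6 - 1 + (1/4)*(7/9)) + 135 = (-6 - 1 + 7/36) + 135 = -245/36 + 135 = 4615/36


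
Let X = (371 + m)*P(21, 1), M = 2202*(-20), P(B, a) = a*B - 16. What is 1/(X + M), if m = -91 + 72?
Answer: -1/42280 ≈ -2.3652e-5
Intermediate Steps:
P(B, a) = -16 + B*a (P(B, a) = B*a - 16 = -16 + B*a)
M = -44040
m = -19
X = 1760 (X = (371 - 19)*(-16 + 21*1) = 352*(-16 + 21) = 352*5 = 1760)
1/(X + M) = 1/(1760 - 44040) = 1/(-42280) = -1/42280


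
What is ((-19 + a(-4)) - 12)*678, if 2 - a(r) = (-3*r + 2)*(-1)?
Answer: -10170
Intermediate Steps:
a(r) = 4 - 3*r (a(r) = 2 - (-3*r + 2)*(-1) = 2 - (2 - 3*r)*(-1) = 2 - (-2 + 3*r) = 2 + (2 - 3*r) = 4 - 3*r)
((-19 + a(-4)) - 12)*678 = ((-19 + (4 - 3*(-4))) - 12)*678 = ((-19 + (4 + 12)) - 12)*678 = ((-19 + 16) - 12)*678 = (-3 - 12)*678 = -15*678 = -10170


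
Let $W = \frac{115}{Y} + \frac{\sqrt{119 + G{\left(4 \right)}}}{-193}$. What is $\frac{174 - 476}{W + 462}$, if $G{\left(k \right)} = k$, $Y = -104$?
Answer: $- \frac{56077612004336}{85582276312393} - \frac{630421376 \sqrt{123}}{85582276312393} \approx -0.65533$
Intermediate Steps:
$W = - \frac{115}{104} - \frac{\sqrt{123}}{193}$ ($W = \frac{115}{-104} + \frac{\sqrt{119 + 4}}{-193} = 115 \left(- \frac{1}{104}\right) + \sqrt{123} \left(- \frac{1}{193}\right) = - \frac{115}{104} - \frac{\sqrt{123}}{193} \approx -1.1632$)
$\frac{174 - 476}{W + 462} = \frac{174 - 476}{\left(- \frac{115}{104} - \frac{\sqrt{123}}{193}\right) + 462} = \frac{174 - 476}{\frac{47933}{104} - \frac{\sqrt{123}}{193}} = - \frac{302}{\frac{47933}{104} - \frac{\sqrt{123}}{193}}$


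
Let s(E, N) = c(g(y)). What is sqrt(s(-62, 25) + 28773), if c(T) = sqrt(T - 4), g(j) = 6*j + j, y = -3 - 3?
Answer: sqrt(28773 + I*sqrt(46)) ≈ 169.63 + 0.02*I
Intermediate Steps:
y = -6
g(j) = 7*j
c(T) = sqrt(-4 + T)
s(E, N) = I*sqrt(46) (s(E, N) = sqrt(-4 + 7*(-6)) = sqrt(-4 - 42) = sqrt(-46) = I*sqrt(46))
sqrt(s(-62, 25) + 28773) = sqrt(I*sqrt(46) + 28773) = sqrt(28773 + I*sqrt(46))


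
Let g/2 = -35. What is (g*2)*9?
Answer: -1260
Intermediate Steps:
g = -70 (g = 2*(-35) = -70)
(g*2)*9 = -70*2*9 = -140*9 = -1260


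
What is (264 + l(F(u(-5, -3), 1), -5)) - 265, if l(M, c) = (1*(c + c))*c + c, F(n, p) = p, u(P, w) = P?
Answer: 44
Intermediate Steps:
l(M, c) = c + 2*c² (l(M, c) = (1*(2*c))*c + c = (2*c)*c + c = 2*c² + c = c + 2*c²)
(264 + l(F(u(-5, -3), 1), -5)) - 265 = (264 - 5*(1 + 2*(-5))) - 265 = (264 - 5*(1 - 10)) - 265 = (264 - 5*(-9)) - 265 = (264 + 45) - 265 = 309 - 265 = 44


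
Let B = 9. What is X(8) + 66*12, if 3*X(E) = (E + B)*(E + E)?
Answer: 2648/3 ≈ 882.67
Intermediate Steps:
X(E) = 2*E*(9 + E)/3 (X(E) = ((E + 9)*(E + E))/3 = ((9 + E)*(2*E))/3 = (2*E*(9 + E))/3 = 2*E*(9 + E)/3)
X(8) + 66*12 = (⅔)*8*(9 + 8) + 66*12 = (⅔)*8*17 + 792 = 272/3 + 792 = 2648/3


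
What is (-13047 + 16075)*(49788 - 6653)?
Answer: 130612780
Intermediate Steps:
(-13047 + 16075)*(49788 - 6653) = 3028*43135 = 130612780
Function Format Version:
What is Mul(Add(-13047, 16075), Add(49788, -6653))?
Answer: 130612780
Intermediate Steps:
Mul(Add(-13047, 16075), Add(49788, -6653)) = Mul(3028, 43135) = 130612780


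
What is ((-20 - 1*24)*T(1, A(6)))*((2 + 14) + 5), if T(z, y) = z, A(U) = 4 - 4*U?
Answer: -924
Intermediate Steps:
((-20 - 1*24)*T(1, A(6)))*((2 + 14) + 5) = ((-20 - 1*24)*1)*((2 + 14) + 5) = ((-20 - 24)*1)*(16 + 5) = -44*1*21 = -44*21 = -924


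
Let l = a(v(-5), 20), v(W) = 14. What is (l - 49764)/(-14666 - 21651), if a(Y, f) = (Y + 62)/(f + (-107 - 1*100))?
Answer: 9305944/6791279 ≈ 1.3703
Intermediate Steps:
a(Y, f) = (62 + Y)/(-207 + f) (a(Y, f) = (62 + Y)/(f + (-107 - 100)) = (62 + Y)/(f - 207) = (62 + Y)/(-207 + f))
l = -76/187 (l = (62 + 14)/(-207 + 20) = 76/(-187) = -1/187*76 = -76/187 ≈ -0.40642)
(l - 49764)/(-14666 - 21651) = (-76/187 - 49764)/(-14666 - 21651) = -9305944/187/(-36317) = -9305944/187*(-1/36317) = 9305944/6791279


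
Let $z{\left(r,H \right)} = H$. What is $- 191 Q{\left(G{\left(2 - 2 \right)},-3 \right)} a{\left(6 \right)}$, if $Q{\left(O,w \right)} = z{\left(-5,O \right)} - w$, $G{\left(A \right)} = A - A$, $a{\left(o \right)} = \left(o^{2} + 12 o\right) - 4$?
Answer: $-59592$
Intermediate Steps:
$a{\left(o \right)} = -4 + o^{2} + 12 o$
$G{\left(A \right)} = 0$
$Q{\left(O,w \right)} = O - w$
$- 191 Q{\left(G{\left(2 - 2 \right)},-3 \right)} a{\left(6 \right)} = - 191 \left(0 - -3\right) \left(-4 + 6^{2} + 12 \cdot 6\right) = - 191 \left(0 + 3\right) \left(-4 + 36 + 72\right) = \left(-191\right) 3 \cdot 104 = \left(-573\right) 104 = -59592$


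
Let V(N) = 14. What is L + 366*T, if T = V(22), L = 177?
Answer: 5301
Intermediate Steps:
T = 14
L + 366*T = 177 + 366*14 = 177 + 5124 = 5301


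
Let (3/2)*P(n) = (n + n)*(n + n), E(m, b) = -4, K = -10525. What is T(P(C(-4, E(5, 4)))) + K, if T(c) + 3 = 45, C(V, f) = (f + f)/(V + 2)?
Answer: -10483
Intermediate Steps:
C(V, f) = 2*f/(2 + V) (C(V, f) = (2*f)/(2 + V) = 2*f/(2 + V))
P(n) = 8*n²/3 (P(n) = 2*((n + n)*(n + n))/3 = 2*((2*n)*(2*n))/3 = 2*(4*n²)/3 = 8*n²/3)
T(c) = 42 (T(c) = -3 + 45 = 42)
T(P(C(-4, E(5, 4)))) + K = 42 - 10525 = -10483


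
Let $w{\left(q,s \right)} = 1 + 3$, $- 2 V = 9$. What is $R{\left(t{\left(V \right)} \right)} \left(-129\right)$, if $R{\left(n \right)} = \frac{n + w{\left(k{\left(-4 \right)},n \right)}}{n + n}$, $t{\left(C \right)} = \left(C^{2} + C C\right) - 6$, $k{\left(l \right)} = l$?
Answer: $- \frac{3311}{46} \approx -71.978$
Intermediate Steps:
$V = - \frac{9}{2}$ ($V = \left(- \frac{1}{2}\right) 9 = - \frac{9}{2} \approx -4.5$)
$w{\left(q,s \right)} = 4$
$t{\left(C \right)} = -6 + 2 C^{2}$ ($t{\left(C \right)} = \left(C^{2} + C^{2}\right) - 6 = 2 C^{2} - 6 = -6 + 2 C^{2}$)
$R{\left(n \right)} = \frac{4 + n}{2 n}$ ($R{\left(n \right)} = \frac{n + 4}{n + n} = \frac{4 + n}{2 n}$)
$R{\left(t{\left(V \right)} \right)} \left(-129\right) = \frac{4 - \left(6 - 2 \left(- \frac{9}{2}\right)^{2}\right)}{2 \left(-6 + 2 \left(- \frac{9}{2}\right)^{2}\right)} \left(-129\right) = \frac{4 + \left(-6 + 2 \cdot \frac{81}{4}\right)}{2 \left(-6 + 2 \cdot \frac{81}{4}\right)} \left(-129\right) = \frac{4 + \left(-6 + \frac{81}{2}\right)}{2 \left(-6 + \frac{81}{2}\right)} \left(-129\right) = \frac{4 + \frac{69}{2}}{2 \cdot \frac{69}{2}} \left(-129\right) = \frac{1}{2} \cdot \frac{2}{69} \cdot \frac{77}{2} \left(-129\right) = \frac{77}{138} \left(-129\right) = - \frac{3311}{46}$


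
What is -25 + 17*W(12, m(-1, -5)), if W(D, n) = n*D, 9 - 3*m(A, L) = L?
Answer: 927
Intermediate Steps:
m(A, L) = 3 - L/3
W(D, n) = D*n
-25 + 17*W(12, m(-1, -5)) = -25 + 17*(12*(3 - 1/3*(-5))) = -25 + 17*(12*(3 + 5/3)) = -25 + 17*(12*(14/3)) = -25 + 17*56 = -25 + 952 = 927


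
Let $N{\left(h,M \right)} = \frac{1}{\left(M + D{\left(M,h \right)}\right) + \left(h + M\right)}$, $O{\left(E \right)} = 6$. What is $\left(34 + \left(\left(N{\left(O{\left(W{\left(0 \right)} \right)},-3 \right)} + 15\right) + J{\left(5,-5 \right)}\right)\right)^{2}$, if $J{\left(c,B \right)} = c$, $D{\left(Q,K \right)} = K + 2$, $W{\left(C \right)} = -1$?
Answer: $\frac{187489}{64} \approx 2929.5$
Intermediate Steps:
$D{\left(Q,K \right)} = 2 + K$
$N{\left(h,M \right)} = \frac{1}{2 + 2 M + 2 h}$ ($N{\left(h,M \right)} = \frac{1}{\left(M + \left(2 + h\right)\right) + \left(h + M\right)} = \frac{1}{\left(2 + M + h\right) + \left(M + h\right)} = \frac{1}{2 + 2 M + 2 h}$)
$\left(34 + \left(\left(N{\left(O{\left(W{\left(0 \right)} \right)},-3 \right)} + 15\right) + J{\left(5,-5 \right)}\right)\right)^{2} = \left(34 + \left(\left(\frac{1}{2 \left(1 - 3 + 6\right)} + 15\right) + 5\right)\right)^{2} = \left(34 + \left(\left(\frac{1}{2 \cdot 4} + 15\right) + 5\right)\right)^{2} = \left(34 + \left(\left(\frac{1}{2} \cdot \frac{1}{4} + 15\right) + 5\right)\right)^{2} = \left(34 + \left(\left(\frac{1}{8} + 15\right) + 5\right)\right)^{2} = \left(34 + \left(\frac{121}{8} + 5\right)\right)^{2} = \left(34 + \frac{161}{8}\right)^{2} = \left(\frac{433}{8}\right)^{2} = \frac{187489}{64}$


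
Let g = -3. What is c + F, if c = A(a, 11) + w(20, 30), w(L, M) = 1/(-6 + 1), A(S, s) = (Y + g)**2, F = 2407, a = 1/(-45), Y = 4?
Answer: 12039/5 ≈ 2407.8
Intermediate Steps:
a = -1/45 ≈ -0.022222
A(S, s) = 1 (A(S, s) = (4 - 3)**2 = 1**2 = 1)
w(L, M) = -1/5 (w(L, M) = 1/(-5) = -1/5)
c = 4/5 (c = 1 - 1/5 = 4/5 ≈ 0.80000)
c + F = 4/5 + 2407 = 12039/5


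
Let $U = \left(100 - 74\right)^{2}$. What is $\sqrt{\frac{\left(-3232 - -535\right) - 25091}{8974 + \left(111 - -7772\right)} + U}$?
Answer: $\frac{2 \sqrt{5322852478}}{5619} \approx 25.968$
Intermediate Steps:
$U = 676$ ($U = \left(100 - 74\right)^{2} = 26^{2} = 676$)
$\sqrt{\frac{\left(-3232 - -535\right) - 25091}{8974 + \left(111 - -7772\right)} + U} = \sqrt{\frac{\left(-3232 - -535\right) - 25091}{8974 + \left(111 - -7772\right)} + 676} = \sqrt{\frac{\left(-3232 + 535\right) - 25091}{8974 + \left(111 + 7772\right)} + 676} = \sqrt{\frac{-2697 - 25091}{8974 + 7883} + 676} = \sqrt{- \frac{27788}{16857} + 676} = \sqrt{\frac{11367544}{16857}} = \frac{2 \sqrt{5322852478}}{5619}$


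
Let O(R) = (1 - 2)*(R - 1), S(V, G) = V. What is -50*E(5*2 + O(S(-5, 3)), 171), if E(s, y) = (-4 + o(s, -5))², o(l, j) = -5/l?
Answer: -119025/128 ≈ -929.88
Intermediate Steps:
O(R) = 1 - R (O(R) = -(-1 + R) = 1 - R)
E(s, y) = (-4 - 5/s)²
-50*E(5*2 + O(S(-5, 3)), 171) = -50*(5 + 4*(5*2 + (1 - 1*(-5))))²/(5*2 + (1 - 1*(-5)))² = -50*(5 + 4*(10 + (1 + 5)))²/(10 + (1 + 5))² = -50*(5 + 4*(10 + 6))²/(10 + 6)² = -50*(5 + 4*16)²/16² = -25*(5 + 64)²/128 = -25*69²/128 = -25*4761/128 = -50*4761/256 = -119025/128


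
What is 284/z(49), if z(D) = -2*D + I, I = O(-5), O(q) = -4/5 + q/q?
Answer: -1420/489 ≈ -2.9039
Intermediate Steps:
O(q) = 1/5 (O(q) = -4*1/5 + 1 = -4/5 + 1 = 1/5)
I = 1/5 ≈ 0.20000
z(D) = 1/5 - 2*D (z(D) = -2*D + 1/5 = 1/5 - 2*D)
284/z(49) = 284/(1/5 - 2*49) = 284/(1/5 - 98) = 284/(-489/5) = 284*(-5/489) = -1420/489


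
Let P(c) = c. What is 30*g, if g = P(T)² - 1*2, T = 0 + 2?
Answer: 60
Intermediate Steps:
T = 2
g = 2 (g = 2² - 1*2 = 4 - 2 = 2)
30*g = 30*2 = 60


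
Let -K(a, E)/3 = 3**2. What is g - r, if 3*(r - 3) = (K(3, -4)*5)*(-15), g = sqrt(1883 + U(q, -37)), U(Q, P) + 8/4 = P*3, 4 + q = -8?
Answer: -678 + sqrt(1770) ≈ -635.93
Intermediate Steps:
K(a, E) = -27 (K(a, E) = -3*3**2 = -3*9 = -27)
q = -12 (q = -4 - 8 = -12)
U(Q, P) = -2 + 3*P (U(Q, P) = -2 + P*3 = -2 + 3*P)
g = sqrt(1770) (g = sqrt(1883 + (-2 + 3*(-37))) = sqrt(1883 + (-2 - 111)) = sqrt(1883 - 113) = sqrt(1770) ≈ 42.071)
r = 678 (r = 3 + (-27*5*(-15))/3 = 3 + (-135*(-15))/3 = 3 + (1/3)*2025 = 3 + 675 = 678)
g - r = sqrt(1770) - 1*678 = sqrt(1770) - 678 = -678 + sqrt(1770)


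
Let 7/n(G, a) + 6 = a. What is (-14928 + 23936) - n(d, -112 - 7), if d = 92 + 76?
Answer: 1126007/125 ≈ 9008.1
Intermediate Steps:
d = 168
n(G, a) = 7/(-6 + a)
(-14928 + 23936) - n(d, -112 - 7) = (-14928 + 23936) - 7/(-6 + (-112 - 7)) = 9008 - 7/(-6 - 119) = 9008 - 7/(-125) = 9008 - 7*(-1)/125 = 9008 - 1*(-7/125) = 9008 + 7/125 = 1126007/125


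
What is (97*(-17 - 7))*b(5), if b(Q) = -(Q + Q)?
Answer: 23280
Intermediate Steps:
b(Q) = -2*Q
(97*(-17 - 7))*b(5) = (97*(-17 - 7))*(-2*5) = (97*(-24))*(-10) = -2328*(-10) = 23280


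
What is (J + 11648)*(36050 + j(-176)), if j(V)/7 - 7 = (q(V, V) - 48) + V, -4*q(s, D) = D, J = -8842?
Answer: 97758234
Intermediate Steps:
q(s, D) = -D/4
j(V) = -287 + 21*V/4 (j(V) = 49 + 7*((-V/4 - 48) + V) = 49 + 7*((-48 - V/4) + V) = 49 + 7*(-48 + 3*V/4) = 49 + (-336 + 21*V/4) = -287 + 21*V/4)
(J + 11648)*(36050 + j(-176)) = (-8842 + 11648)*(36050 + (-287 + (21/4)*(-176))) = 2806*(36050 + (-287 - 924)) = 2806*(36050 - 1211) = 2806*34839 = 97758234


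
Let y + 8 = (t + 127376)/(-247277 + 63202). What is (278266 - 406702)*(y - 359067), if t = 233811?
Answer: 8489246083966032/184075 ≈ 4.6118e+10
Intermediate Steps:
y = -1833787/184075 (y = -8 + (233811 + 127376)/(-247277 + 63202) = -8 + 361187/(-184075) = -8 + 361187*(-1/184075) = -8 - 361187/184075 = -1833787/184075 ≈ -9.9622)
(278266 - 406702)*(y - 359067) = (278266 - 406702)*(-1833787/184075 - 359067) = -128436*(-66097091812/184075) = 8489246083966032/184075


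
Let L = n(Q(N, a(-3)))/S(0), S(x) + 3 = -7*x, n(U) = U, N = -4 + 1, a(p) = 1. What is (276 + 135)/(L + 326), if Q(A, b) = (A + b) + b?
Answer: 1233/979 ≈ 1.2594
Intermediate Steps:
N = -3
Q(A, b) = A + 2*b
S(x) = -3 - 7*x
L = 1/3 (L = (-3 + 2*1)/(-3 - 7*0) = (-3 + 2)/(-3 + 0) = -1/(-3) = -1*(-1/3) = 1/3 ≈ 0.33333)
(276 + 135)/(L + 326) = (276 + 135)/(1/3 + 326) = 411/(979/3) = 411*(3/979) = 1233/979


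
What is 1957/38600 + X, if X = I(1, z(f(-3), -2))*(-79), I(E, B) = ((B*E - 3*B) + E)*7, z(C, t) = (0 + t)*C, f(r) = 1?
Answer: -106727043/38600 ≈ -2764.9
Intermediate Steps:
z(C, t) = C*t (z(C, t) = t*C = C*t)
I(E, B) = -21*B + 7*E + 7*B*E (I(E, B) = ((-3*B + B*E) + E)*7 = (E - 3*B + B*E)*7 = -21*B + 7*E + 7*B*E)
X = -2765 (X = (-21*(-2) + 7*1 + 7*(1*(-2))*1)*(-79) = (-21*(-2) + 7 + 7*(-2)*1)*(-79) = (42 + 7 - 14)*(-79) = 35*(-79) = -2765)
1957/38600 + X = 1957/38600 - 2765 = -106727043/38600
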